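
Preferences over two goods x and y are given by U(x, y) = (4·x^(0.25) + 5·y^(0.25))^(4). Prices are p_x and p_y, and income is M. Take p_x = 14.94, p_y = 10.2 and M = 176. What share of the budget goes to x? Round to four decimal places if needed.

share on x = 0.3954

With the ratio pinned down, the budget gives x* = M/(p_x + p_y·(y/x)) and y* = (y/x)·x*.
Numerically y/x = 2.239824, so x* = 176/(14.94 + 10.2·2.239824) = 4.6578 and y* = 2.239824·4.6578 = 10.4326.
Expenditure on x: 14.94·4.6578 = 69.5873; share = 0.3954.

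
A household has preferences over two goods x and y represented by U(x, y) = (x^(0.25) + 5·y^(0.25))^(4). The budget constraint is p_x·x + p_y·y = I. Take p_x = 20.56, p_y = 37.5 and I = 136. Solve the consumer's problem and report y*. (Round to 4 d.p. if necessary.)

Substitute y = (y/x)·x into the budget: x* = I/(p_x + p_y·(y/x)).
Numerically y/x = 3.836623, so x* = 136/(20.56 + 37.5·3.836623) = 0.8271 and y* = 3.836623·0.8271 = 3.1732.

y* = 3.1732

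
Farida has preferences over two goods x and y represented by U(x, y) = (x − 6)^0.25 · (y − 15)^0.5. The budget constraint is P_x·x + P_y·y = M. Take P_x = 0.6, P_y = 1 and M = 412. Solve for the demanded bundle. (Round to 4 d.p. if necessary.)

x* = 224.5556, y* = 277.2667

This is Cobb-Douglas in (x−6, y−15): tangency gives 0.25·P_y·(y−15) = 0.5·P_x·(x−6).
After buying the subsistence bundle (6, 15), a share 1/3 of the remaining income goes to x: x* = 6 + 1/3·(M − 6P_x − 15P_y)/P_x.
Discretionary income = 412 − 6·0.6 − 15·1 = 393.4; x* = 6 + 1/3·393.4/0.6 = 224.5556; y* = 15 + 2/3·393.4/1 = 277.2667.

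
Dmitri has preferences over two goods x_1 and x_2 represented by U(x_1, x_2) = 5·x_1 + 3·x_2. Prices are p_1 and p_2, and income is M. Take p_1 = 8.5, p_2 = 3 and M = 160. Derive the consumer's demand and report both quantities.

x_1* = 0, x_2* = 53.3333

x_2 gives more utility per dollar, so spend all income on x_2: x_2* = M/p_2, x_1* = 0.
Numerically: x_1* = 0, x_2* = 53.3333.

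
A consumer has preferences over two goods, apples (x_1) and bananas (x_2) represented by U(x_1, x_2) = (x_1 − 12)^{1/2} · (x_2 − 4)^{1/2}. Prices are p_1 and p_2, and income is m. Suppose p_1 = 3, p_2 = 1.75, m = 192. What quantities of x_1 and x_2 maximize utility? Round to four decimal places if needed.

After buying the subsistence bundle (12, 4), a share 0.5 of the remaining income goes to x_1: x_1* = 12 + 0.5·(m − 12p_1 − 4p_2)/p_1.
Discretionary income = 192 − 12·3 − 4·1.75 = 149; x_1* = 12 + 0.5·149/3 = 36.8333; x_2* = 4 + 0.5·149/1.75 = 46.5714.

x_1* = 36.8333, x_2* = 46.5714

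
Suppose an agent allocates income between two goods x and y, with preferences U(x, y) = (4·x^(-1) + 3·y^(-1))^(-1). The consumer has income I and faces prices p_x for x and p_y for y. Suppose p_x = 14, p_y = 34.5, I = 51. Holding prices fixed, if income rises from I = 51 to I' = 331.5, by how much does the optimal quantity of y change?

Δy* = 4.6846

MU_x ∝ 4·x^(-2), MU_y ∝ 3·y^(-2), so MRS = (4/3)·(y/x)^(2) = p_x/p_y.
Solve for the ratio: y/x = [(3/4)·p_x/p_y]^(0.5).
With the ratio pinned down, the budget gives x* = I/(p_x + p_y·(y/x)) and y* = (y/x)·x*.
Numerically y/x = 0.551677, so x* = 51/(14 + 34.5·0.551677) = 1.5439 and y* = 0.551677·1.5439 = 0.8517.
At I' = 331.5: y* = 5.5363. Change: 5.5363 − 0.8517 = 4.6846.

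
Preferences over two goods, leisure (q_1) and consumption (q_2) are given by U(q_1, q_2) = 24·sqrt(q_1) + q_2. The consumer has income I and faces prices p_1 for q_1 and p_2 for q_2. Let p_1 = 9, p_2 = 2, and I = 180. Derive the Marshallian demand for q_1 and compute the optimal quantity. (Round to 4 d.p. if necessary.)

Set MRS = p_1/p_2: 12·q_1^(−1/2) = p_1/p_2.
Thus q_1* = (12·p_2/p_1)² — independent of I — with the rest of income spent on q_2.
Plugging in: q_1* = (12·2/9)² = 7.1111.

q_1* = 7.1111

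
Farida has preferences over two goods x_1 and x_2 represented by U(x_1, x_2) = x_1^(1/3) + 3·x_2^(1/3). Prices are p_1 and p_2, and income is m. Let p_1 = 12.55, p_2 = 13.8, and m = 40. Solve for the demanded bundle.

x_1* = 0.5352, x_2* = 2.4118

From the CES first-order condition, (1/3)·(x_2/x_1)^(2/3) = p_1/p_2.
Solve for the ratio: x_2/x_1 = [3·p_1/p_2]^(1.5).
Substitute x_2 = (x_2/x_1)·x_1 into the budget: x_1* = m/(p_1 + p_2·(x_2/x_1)).
Numerically x_2/x_1 = 4.506391, so x_1* = 40/(12.55 + 13.8·4.506391) = 0.5352 and x_2* = 4.506391·0.5352 = 2.4118.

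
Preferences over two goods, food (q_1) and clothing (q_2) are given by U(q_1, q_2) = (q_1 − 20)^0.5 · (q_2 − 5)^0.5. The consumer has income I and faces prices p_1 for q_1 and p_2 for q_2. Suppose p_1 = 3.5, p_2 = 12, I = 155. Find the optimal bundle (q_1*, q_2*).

q_1* = 23.5714, q_2* = 6.0417

Discretionary income = 155 − 20·3.5 − 5·12 = 25; q_1* = 20 + 0.5·25/3.5 = 23.5714; q_2* = 5 + 0.5·25/12 = 6.0417.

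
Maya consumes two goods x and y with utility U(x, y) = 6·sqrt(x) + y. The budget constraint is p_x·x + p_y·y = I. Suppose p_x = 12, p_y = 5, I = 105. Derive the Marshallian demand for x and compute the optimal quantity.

x* = 1.5625

Utility is quasi-linear in y; the FOC for x is 3/√x = p_x/p_y.
Solve: √x = 3·p_y/p_x, so x*(p_x,p_y) = (3·p_y/p_x)², and y* = (I − p_x·x*)/p_y.
Plugging in: x* = (3·5/12)² = 1.5625.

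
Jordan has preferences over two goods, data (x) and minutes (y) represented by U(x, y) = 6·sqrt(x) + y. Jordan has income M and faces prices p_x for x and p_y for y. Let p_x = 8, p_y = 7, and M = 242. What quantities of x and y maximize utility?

x* = 6.8906, y* = 26.6964

Set MRS = p_x/p_y: 3·x^(−1/2) = p_x/p_y.
Thus x* = (3·p_y/p_x)² — independent of M — with the rest of income spent on y.
Plugging in: x* = (3·7/8)² = 6.8906, y* = 26.6964.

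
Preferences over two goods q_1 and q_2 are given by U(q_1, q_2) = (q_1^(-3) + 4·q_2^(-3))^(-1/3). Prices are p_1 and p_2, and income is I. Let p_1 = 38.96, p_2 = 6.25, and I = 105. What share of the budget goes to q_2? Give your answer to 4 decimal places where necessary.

From the CES first-order condition, (1/4)·(q_2/q_1)^(4) = p_1/p_2.
Solve for the ratio: q_2/q_1 = [4·p_1/p_2]^(0.25).
With the ratio pinned down, the budget gives q_1* = I/(p_1 + p_2·(q_2/q_1)) and q_2* = (q_2/q_1)·q_1*.
Numerically q_2/q_1 = 2.2346, so q_1* = 105/(38.96 + 6.25·2.2346) = 1.9839 and q_2* = 2.2346·1.9839 = 4.4332.
Expenditure on q_2: 6.25·4.4332 = 27.7075; share = 0.2639.

share on q_2 = 0.2639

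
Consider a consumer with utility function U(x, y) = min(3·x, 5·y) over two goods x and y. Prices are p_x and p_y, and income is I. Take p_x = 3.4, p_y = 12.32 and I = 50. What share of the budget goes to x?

With perfect complements, no substitution: consume in ratio x:y = 5:3.
Budget: p_x·x + p_y·(3/5)·x = I, so (5·p_x + 3·p_y)·x = 5·I.
Demand: x*(p_x,p_y,I) = 5·I/(5·p_x + 3·p_y), y* = 3·I/(5·p_x + 3·p_y).
Here 5·3.4 + 3·12.32 = 53.96, giving x* = 4.6331 and y* = 2.7798.
Expenditure on x: 3.4·4.6331 = 15.7524; share = 0.315.

share on x = 0.315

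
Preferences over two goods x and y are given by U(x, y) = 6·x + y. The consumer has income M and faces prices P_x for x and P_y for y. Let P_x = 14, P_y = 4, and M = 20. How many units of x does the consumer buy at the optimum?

Perfect substitutes: compare marginal utility per dollar. 6/P_x vs 1/P_y → 0.4286 vs 0.25.
x gives more utility per dollar, so spend all income on x: x* = M/P_x, y* = 0.
Numerically: x* = 1.4286, y* = 0.

x* = 1.4286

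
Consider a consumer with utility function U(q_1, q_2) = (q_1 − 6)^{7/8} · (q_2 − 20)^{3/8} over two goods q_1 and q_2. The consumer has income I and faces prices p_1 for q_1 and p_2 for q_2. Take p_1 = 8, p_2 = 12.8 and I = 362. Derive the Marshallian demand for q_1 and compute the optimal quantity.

q_1* = 11.075

Let q_1' = q_1−6, q_2' = q_2−20. MRS = (7/3)·q_2'/q_1' = p_1/p_2.
Substituting into the budget: q_1* = 6 + 0.7·(I − 6·p_1 − 20·p_2)/p_1, and q_2* = 20 + 0.3·(…)/p_2.
Discretionary income = 362 − 6·8 − 20·12.8 = 58; q_1* = 6 + 0.7·58/8 = 11.075.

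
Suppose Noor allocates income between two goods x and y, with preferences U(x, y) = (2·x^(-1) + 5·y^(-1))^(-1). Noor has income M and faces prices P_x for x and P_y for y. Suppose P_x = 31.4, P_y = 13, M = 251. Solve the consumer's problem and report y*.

MU_x ∝ 2·x^(-2), MU_y ∝ 5·y^(-2), so MRS = (2/5)·(y/x)^(2) = P_x/P_y.
Solve for the ratio: y/x = [(5/2)·P_x/P_y]^(0.5).
Substitute y = (y/x)·x into the budget: x* = M/(P_x + P_y·(y/x)).
Numerically y/x = 2.457328, so x* = 251/(31.4 + 13·2.457328) = 3.9624 and y* = 2.457328·3.9624 = 9.7369.

y* = 9.7369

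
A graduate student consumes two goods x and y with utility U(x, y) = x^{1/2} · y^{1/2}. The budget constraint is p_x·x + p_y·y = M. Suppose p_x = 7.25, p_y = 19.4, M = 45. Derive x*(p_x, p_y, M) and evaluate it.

x* = 3.1034

The MRS is y/x. Set MRS = p_x/p_y.
So 0.5·p_y·y = 0.5·p_x·x; combined with the budget, a share 0.5 of income goes to x.
Demand: x*(p_x,p_y,M) = 0.5·M/p_x and y* = 0.5·M/p_y.
At p_x=7.25, p_y=19.4, M=45: x* = 0.5·45/7.25 = 3.1034.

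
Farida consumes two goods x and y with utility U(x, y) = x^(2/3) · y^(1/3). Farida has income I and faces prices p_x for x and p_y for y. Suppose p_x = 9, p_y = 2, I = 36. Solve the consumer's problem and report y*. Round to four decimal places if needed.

Demand: x*(p_x,p_y,I) = 2/3·I/p_x and y* = 1/3·I/p_y.
At p_x=9, p_y=2, I=36: y* = 1/3·36/2 = 6.

y* = 6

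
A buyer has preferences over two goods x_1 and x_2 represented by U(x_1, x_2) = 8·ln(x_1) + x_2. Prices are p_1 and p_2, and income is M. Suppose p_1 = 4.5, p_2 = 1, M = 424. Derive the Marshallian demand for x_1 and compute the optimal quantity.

At the given prices: x_1* = 8·1/4.5 = 1.7778.

x_1* = 1.7778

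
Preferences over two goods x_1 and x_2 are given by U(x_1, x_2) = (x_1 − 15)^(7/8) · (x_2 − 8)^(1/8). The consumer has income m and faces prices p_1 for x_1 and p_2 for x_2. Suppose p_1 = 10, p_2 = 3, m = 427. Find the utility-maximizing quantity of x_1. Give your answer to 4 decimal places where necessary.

x_1* = 37.1375

Let x_1' = x_1−15, x_2' = x_2−8. MRS = 7·x_2'/x_1' = p_1/p_2.
Substituting into the budget: x_1* = 15 + 0.875·(m − 15·p_1 − 8·p_2)/p_1, and x_2* = 8 + 0.125·(…)/p_2.
Discretionary income = 427 − 15·10 − 8·3 = 253; x_1* = 15 + 0.875·253/10 = 37.1375.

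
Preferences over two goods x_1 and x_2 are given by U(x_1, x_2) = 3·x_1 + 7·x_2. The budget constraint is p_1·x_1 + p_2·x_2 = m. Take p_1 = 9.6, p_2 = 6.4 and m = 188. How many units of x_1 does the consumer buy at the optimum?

x_1* = 0

Linear utility — the consumer picks whichever good has higher MU/price: 3/9.6 = 0.3125 vs 7/6.4 = 1.0938.
x_2 gives more utility per dollar, so spend all income on x_2: x_2* = m/p_2, x_1* = 0.
Numerically: x_1* = 0, x_2* = 29.375.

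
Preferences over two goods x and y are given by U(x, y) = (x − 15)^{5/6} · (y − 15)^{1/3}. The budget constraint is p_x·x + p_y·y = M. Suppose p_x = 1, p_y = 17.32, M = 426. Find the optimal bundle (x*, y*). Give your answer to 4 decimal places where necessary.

x* = 123, y* = 17.4942

Let x' = x−15, y' = y−15. MRS = (5/2)·y'/x' = p_x/p_y.
After buying the subsistence bundle (15, 15), a share 5/7 of the remaining income goes to x: x* = 15 + 5/7·(M − 15p_x − 15p_y)/p_x.
Discretionary income = 426 − 15·1 − 15·17.32 = 151.2; x* = 15 + 5/7·151.2/1 = 123; y* = 15 + 2/7·151.2/17.32 = 17.4942.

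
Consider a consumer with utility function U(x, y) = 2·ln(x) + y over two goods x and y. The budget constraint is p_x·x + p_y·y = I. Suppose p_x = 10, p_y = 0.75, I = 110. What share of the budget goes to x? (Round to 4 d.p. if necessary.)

MU_x = 2/x, MU_y = 1. Tangency: 2/x = p_x/p_y.
So x*(p_x,p_y) = 2·p_y/p_x, independent of income; and y* = (I − 2·p_y)/p_y.
At the given prices: x* = 2·0.75/10 = 0.15, and y* = 144.6667.
Expenditure on x: 10·0.15 = 1.5; share = 0.0136.

share on x = 0.0136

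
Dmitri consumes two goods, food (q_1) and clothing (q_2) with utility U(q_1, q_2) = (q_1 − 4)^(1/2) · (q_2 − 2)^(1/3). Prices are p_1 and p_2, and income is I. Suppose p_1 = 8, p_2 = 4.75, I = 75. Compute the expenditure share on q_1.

Let q_1' = q_1−4, q_2' = q_2−2. MRS = (3/2)·q_2'/q_1' = p_1/p_2.
After buying the subsistence bundle (4, 2), a share 0.6 of the remaining income goes to q_1: q_1* = 4 + 0.6·(I − 4p_1 − 2p_2)/p_1.
Discretionary income = 75 − 4·8 − 2·4.75 = 33.5; q_1* = 4 + 0.6·33.5/8 = 6.5125; q_2* = 2 + 0.4·33.5/4.75 = 4.8211.
Expenditure on q_1: 8·6.5125 = 52.1; share = 0.6947.

share on q_1 = 0.6947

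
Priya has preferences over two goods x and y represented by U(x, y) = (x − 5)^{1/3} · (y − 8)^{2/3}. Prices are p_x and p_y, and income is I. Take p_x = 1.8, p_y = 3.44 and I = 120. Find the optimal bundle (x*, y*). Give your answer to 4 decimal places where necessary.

x* = 20.4593, y* = 24.1783

This is Cobb-Douglas in (x−5, y−8): tangency gives 1/3·p_y·(y−8) = 2/3·p_x·(x−5).
Substituting into the budget: x* = 5 + 1/3·(I − 5·p_x − 8·p_y)/p_x, and y* = 8 + 2/3·(…)/p_y.
Discretionary income = 120 − 5·1.8 − 8·3.44 = 83.48; x* = 5 + 1/3·83.48/1.8 = 20.4593; y* = 8 + 2/3·83.48/3.44 = 24.1783.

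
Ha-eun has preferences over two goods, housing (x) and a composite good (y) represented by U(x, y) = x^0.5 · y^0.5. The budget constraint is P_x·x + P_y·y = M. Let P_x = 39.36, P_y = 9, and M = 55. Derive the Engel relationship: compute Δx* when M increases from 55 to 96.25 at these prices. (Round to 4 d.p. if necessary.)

Δx* = 0.524

The MRS is y/x. Set MRS = P_x/P_y.
Rearranging, P_y·y = P_x·x. Substituting into the budget gives P_x·x·(1 + 1) = M.
Demand: x*(P_x,P_y,M) = 0.5·M/P_x and y* = 0.5·M/P_y.
At P_x=39.36, P_y=9, M=55: x* = 0.5·55/39.36 = 0.6987.
At M' = 96.25: x* = 1.2227. Change: 1.2227 − 0.6987 = 0.524.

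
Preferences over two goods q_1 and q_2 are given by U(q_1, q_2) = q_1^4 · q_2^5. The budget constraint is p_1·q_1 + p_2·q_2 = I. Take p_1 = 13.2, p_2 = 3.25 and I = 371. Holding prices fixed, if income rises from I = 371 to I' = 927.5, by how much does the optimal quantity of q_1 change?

Tangency: MRS = (4/5)·q_2/q_1 = p_1/p_2.
Rearranging, p_2·q_2 = (5/4)·p_1·q_1. Substituting into the budget gives p_1·q_1·(1 + (5/4)) = I.
Demand: q_1*(p_1,p_2,I) = 4/9·I/p_1 and q_2* = 5/9·I/p_2.
At p_1=13.2, p_2=3.25, I=371: q_1* = 4/9·371/13.2 = 12.4916.
At I' = 927.5: q_1* = 31.229. Change: 31.229 − 12.4916 = 18.7374.

Δq_1* = 18.7374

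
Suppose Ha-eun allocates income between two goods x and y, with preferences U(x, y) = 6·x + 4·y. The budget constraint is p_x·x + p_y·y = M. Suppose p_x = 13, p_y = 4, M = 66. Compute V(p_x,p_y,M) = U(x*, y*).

Numerically: x* = 0, y* = 16.5.
Utility at the optimum: U(0, 16.5) = 66.

V = 66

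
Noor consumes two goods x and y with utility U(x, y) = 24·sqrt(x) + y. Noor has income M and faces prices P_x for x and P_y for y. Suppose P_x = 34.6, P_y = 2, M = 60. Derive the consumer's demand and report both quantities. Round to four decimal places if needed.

x* = 0.4811, y* = 21.6763

Set MRS = P_x/P_y: 12·x^(−1/2) = P_x/P_y.
Thus x* = (12·P_y/P_x)² — independent of M — with the rest of income spent on y.
Plugging in: x* = (12·2/34.6)² = 0.4811, y* = 21.6763.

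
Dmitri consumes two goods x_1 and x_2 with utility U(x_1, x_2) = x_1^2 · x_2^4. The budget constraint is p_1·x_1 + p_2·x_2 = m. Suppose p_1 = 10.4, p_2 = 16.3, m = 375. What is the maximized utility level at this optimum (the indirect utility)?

MU_x_1/MU_x_2 = (2·x_2)/(4·x_1); tangency sets this equal to p_1/p_2.
Rearranging, p_2·x_2 = 2·p_1·x_1. Substituting into the budget gives p_1·x_1·(1 + 2) = m.
Demand: x_1*(p_1,p_2,m) = 1/3·m/p_1 and x_2* = 2/3·m/p_2.
At p_1=10.4, p_2=16.3, m=375: x_1* = 1/3·375/10.4 = 12.0192, x_2* = 15.3374.
Utility at the optimum: U(12.0192, 15.3374) = 7993978.2904.

V = 7993978.2904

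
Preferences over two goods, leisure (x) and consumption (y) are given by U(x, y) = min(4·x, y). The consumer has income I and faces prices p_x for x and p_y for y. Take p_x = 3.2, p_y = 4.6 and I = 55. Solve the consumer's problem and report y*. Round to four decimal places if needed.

y* = 10.1852

Demand: x*(p_x,p_y,I) = I/(p_x + 4·p_y), y* = 4·I/(p_x + 4·p_y).
Here 3.2 + 4·4.6 = 21.6, giving y* = 10.1852.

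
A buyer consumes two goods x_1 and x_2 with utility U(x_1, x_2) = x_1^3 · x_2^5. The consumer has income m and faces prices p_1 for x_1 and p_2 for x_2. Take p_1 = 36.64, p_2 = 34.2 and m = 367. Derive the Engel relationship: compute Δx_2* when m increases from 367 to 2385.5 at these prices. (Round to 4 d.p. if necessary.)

Δx_2* = 36.8878

Demand: x_1*(p_1,p_2,m) = 0.375·m/p_1 and x_2* = 0.625·m/p_2.
At p_1=36.64, p_2=34.2, m=367: x_2* = 0.625·367/34.2 = 6.7069.
At m' = 2385.5: x_2* = 43.5947. Change: 43.5947 − 6.7069 = 36.8878.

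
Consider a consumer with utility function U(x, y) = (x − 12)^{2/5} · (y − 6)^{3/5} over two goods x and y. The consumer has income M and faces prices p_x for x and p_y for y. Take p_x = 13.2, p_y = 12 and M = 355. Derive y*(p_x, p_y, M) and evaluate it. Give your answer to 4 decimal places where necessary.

This is Cobb-Douglas in (x−12, y−6): tangency gives 0.4·p_y·(y−6) = 0.6·p_x·(x−12).
After buying the subsistence bundle (12, 6), a share 0.4 of the remaining income goes to x: x* = 12 + 0.4·(M − 12p_x − 6p_y)/p_x.
Discretionary income = 355 − 12·13.2 − 6·12 = 124.6; y* = 6 + 0.6·124.6/12 = 12.23.

y* = 12.23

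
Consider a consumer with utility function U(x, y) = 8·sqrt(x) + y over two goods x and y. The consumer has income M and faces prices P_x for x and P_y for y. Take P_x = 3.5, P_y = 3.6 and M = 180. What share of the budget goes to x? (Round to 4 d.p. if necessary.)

Utility is quasi-linear in y; the FOC for x is 4/√x = P_x/P_y.
Thus x* = (4·P_y/P_x)² — independent of M — with the rest of income spent on y.
Plugging in: x* = (4·3.6/3.5)² = 16.9273, y* = 33.5429.
Expenditure on x: 3.5·16.9273 = 59.2457; share = 0.3291.

share on x = 0.3291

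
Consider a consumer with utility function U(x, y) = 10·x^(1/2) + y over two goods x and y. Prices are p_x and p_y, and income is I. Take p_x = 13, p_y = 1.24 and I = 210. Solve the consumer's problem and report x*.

x* = 0.2275

MU_x = 5/√x, MU_y = 1. Tangency: 5/√x = p_x/p_y.
Thus x* = (5·p_y/p_x)² — independent of I — with the rest of income spent on y.
Plugging in: x* = (5·1.24/13)² = 0.2275.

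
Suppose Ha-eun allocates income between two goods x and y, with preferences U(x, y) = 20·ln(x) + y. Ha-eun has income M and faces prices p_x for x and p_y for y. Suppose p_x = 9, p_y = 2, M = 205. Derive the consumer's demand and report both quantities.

x* = 4.4444, y* = 82.5

Set MRS = p_x/p_y: (20/x)/1 = p_x/p_y.
So x*(p_x,p_y) = 20·p_y/p_x, independent of income; and y* = (M − 20·p_y)/p_y.
At the given prices: x* = 20·2/9 = 4.4444, and y* = 82.5.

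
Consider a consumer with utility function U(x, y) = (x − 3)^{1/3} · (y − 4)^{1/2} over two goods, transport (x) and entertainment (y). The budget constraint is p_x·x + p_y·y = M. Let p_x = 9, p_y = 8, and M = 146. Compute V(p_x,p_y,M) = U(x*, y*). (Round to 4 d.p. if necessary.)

V = 4.0093

This is Cobb-Douglas in (x−3, y−4): tangency gives 1/3·p_y·(y−4) = 0.5·p_x·(x−3).
Substituting into the budget: x* = 3 + 0.4·(M − 3·p_x − 4·p_y)/p_x, and y* = 4 + 0.6·(…)/p_y.
Discretionary income = 146 − 3·9 − 4·8 = 87; x* = 3 + 0.4·87/9 = 6.8667; y* = 4 + 0.6·87/8 = 10.525.
Utility at the optimum: U(6.8667, 10.525) = 4.0093.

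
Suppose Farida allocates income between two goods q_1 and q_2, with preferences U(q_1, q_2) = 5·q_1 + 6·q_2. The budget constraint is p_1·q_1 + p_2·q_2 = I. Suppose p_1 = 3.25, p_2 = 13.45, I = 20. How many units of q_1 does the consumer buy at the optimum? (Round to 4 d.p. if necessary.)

Linear utility — the consumer picks whichever good has higher MU/price: 5/3.25 = 1.5385 vs 6/13.45 = 0.4461.
q_1 gives more utility per dollar, so spend all income on q_1: q_1* = I/p_1, q_2* = 0.
Numerically: q_1* = 6.1538, q_2* = 0.

q_1* = 6.1538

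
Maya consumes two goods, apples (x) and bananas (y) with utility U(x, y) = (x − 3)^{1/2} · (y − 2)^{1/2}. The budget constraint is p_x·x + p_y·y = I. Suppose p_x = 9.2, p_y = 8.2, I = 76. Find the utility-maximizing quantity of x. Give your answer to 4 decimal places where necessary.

MRS = (y−2)/(x−3). Tangency with p_x/p_y gives y−2 = (p_x/p_y)·(x−3).
After buying the subsistence bundle (3, 2), a share 0.5 of the remaining income goes to x: x* = 3 + 0.5·(I − 3p_x − 2p_y)/p_x.
Discretionary income = 76 − 3·9.2 − 2·8.2 = 32; x* = 3 + 0.5·32/9.2 = 4.7391.

x* = 4.7391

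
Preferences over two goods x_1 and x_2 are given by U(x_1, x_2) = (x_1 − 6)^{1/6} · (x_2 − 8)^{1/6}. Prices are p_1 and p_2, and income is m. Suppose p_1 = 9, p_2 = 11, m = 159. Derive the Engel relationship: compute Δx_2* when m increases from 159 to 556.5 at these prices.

Δx_2* = 18.0682

Substituting into the budget: x_1* = 6 + 0.5·(m − 6·p_1 − 8·p_2)/p_1, and x_2* = 8 + 0.5·(…)/p_2.
Discretionary income = 159 − 6·9 − 8·11 = 17; x_2* = 8 + 0.5·17/11 = 8.7727.
At m' = 556.5: x_2* = 26.8409. Change: 26.8409 − 8.7727 = 18.0682.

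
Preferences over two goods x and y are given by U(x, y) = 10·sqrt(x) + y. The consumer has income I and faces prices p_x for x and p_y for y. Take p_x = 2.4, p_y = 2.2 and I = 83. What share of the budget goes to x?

share on x = 0.6074

Utility is quasi-linear in y; the FOC for x is 5/√x = p_x/p_y.
Solve: √x = 5·p_y/p_x, so x*(p_x,p_y) = (5·p_y/p_x)², and y* = (I − p_x·x*)/p_y.
Plugging in: x* = (5·2.2/2.4)² = 21.0069, y* = 14.8106.
Expenditure on x: 2.4·21.0069 = 50.4167; share = 0.6074.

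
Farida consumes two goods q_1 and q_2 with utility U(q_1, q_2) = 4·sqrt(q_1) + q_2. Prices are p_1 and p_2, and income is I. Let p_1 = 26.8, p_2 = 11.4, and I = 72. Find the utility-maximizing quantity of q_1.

q_1* = 0.7238

Thus q_1* = (2·p_2/p_1)² — independent of I — with the rest of income spent on q_2.
Plugging in: q_1* = (2·11.4/26.8)² = 0.7238.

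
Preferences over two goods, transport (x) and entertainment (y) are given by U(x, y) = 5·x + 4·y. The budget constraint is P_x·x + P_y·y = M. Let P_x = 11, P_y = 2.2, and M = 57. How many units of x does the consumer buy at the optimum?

Perfect substitutes: compare marginal utility per dollar. 5/P_x vs 4/P_y → 0.4545 vs 1.8182.
y gives more utility per dollar, so spend all income on y: y* = M/P_y, x* = 0.
Numerically: x* = 0, y* = 25.9091.

x* = 0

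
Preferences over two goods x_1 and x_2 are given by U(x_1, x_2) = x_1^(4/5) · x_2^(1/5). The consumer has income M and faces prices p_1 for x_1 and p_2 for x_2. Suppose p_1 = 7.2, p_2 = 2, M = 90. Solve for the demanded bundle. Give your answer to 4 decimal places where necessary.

x_1* = 10, x_2* = 9

Tangency: MRS = 4·x_2/x_1 = p_1/p_2.
Rearranging, p_2·x_2 = (1/4)·p_1·x_1. Substituting into the budget gives p_1·x_1·(1 + (1/4)) = M.
Demand: x_1*(p_1,p_2,M) = 0.8·M/p_1 and x_2* = 0.2·M/p_2.
At p_1=7.2, p_2=2, M=90: x_1* = 0.8·90/7.2 = 10, x_2* = 9.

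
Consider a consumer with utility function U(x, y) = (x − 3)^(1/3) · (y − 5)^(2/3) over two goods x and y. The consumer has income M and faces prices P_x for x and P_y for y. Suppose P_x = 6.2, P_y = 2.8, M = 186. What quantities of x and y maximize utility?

Let x' = x−3, y' = y−5. MRS = (1/2)·y'/x' = P_x/P_y.
After buying the subsistence bundle (3, 5), a share 1/3 of the remaining income goes to x: x* = 3 + 1/3·(M − 3P_x − 5P_y)/P_x.
Discretionary income = 186 − 3·6.2 − 5·2.8 = 153.4; x* = 3 + 1/3·153.4/6.2 = 11.2473; y* = 5 + 2/3·153.4/2.8 = 41.5238.

x* = 11.2473, y* = 41.5238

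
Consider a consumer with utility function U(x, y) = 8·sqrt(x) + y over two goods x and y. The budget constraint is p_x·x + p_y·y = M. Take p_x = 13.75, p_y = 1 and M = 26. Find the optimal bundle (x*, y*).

Utility is quasi-linear in y; the FOC for x is 4/√x = p_x/p_y.
Solve: √x = 4·p_y/p_x, so x*(p_x,p_y) = (4·p_y/p_x)², and y* = (M − p_x·x*)/p_y.
Plugging in: x* = (4·1/13.75)² = 0.0846, y* = 24.8364.

x* = 0.0846, y* = 24.8364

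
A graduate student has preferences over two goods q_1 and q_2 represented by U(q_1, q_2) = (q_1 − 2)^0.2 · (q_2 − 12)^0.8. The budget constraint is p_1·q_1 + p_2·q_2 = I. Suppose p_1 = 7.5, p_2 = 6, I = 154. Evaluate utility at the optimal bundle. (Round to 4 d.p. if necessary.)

Let q_1' = q_1−2, q_2' = q_2−12. MRS = (1/4)·q_2'/q_1' = p_1/p_2.
Substituting into the budget: q_1* = 2 + 0.2·(I − 2·p_1 − 12·p_2)/p_1, and q_2* = 12 + 0.8·(…)/p_2.
Discretionary income = 154 − 2·7.5 − 12·6 = 67; q_1* = 2 + 0.2·67/7.5 = 3.7867; q_2* = 12 + 0.8·67/6 = 20.9333.
Utility at the optimum: U(3.7867, 20.9333) = 6.4747.

V = 6.4747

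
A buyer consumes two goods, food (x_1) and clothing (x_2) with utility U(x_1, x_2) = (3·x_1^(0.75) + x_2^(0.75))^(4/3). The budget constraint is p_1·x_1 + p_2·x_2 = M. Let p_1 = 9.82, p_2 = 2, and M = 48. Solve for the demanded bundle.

Numerically x_2/x_1 = 7.175315, so x_1* = 48/(9.82 + 2·7.175315) = 1.9859 and x_2* = 7.175315·1.9859 = 14.2493.

x_1* = 1.9859, x_2* = 14.2493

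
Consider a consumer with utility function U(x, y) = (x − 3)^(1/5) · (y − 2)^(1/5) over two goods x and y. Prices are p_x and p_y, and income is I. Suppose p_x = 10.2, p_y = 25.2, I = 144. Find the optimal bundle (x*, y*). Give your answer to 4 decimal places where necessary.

MRS = (y−2)/(x−3). Tangency with p_x/p_y gives y−2 = (p_x/p_y)·(x−3).
After buying the subsistence bundle (3, 2), a share 0.5 of the remaining income goes to x: x* = 3 + 0.5·(I − 3p_x − 2p_y)/p_x.
Discretionary income = 144 − 3·10.2 − 2·25.2 = 63; x* = 3 + 0.5·63/10.2 = 6.0882; y* = 2 + 0.5·63/25.2 = 3.25.

x* = 6.0882, y* = 3.25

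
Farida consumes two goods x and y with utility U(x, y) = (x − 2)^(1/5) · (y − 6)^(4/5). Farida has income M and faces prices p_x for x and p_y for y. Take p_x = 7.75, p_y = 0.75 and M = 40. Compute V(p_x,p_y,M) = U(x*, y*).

After buying the subsistence bundle (2, 6), a share 0.2 of the remaining income goes to x: x* = 2 + 0.2·(M − 2p_x − 6p_y)/p_x.
Discretionary income = 40 − 2·7.75 − 6·0.75 = 20; x* = 2 + 0.2·20/7.75 = 2.5161; y* = 6 + 0.8·20/0.75 = 27.3333.
Utility at the optimum: U(2.5161, 27.3333) = 10.1344.

V = 10.1344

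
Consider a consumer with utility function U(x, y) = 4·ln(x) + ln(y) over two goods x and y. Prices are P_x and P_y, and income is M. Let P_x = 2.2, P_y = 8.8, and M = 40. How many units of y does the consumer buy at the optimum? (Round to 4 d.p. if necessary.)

y* = 0.9091

Tangency: MRS = 4·y/x = P_x/P_y.
Rearranging, P_y·y = (1/4)·P_x·x. Substituting into the budget gives P_x·x·(1 + (1/4)) = M.
Demand: x*(P_x,P_y,M) = 0.8·M/P_x and y* = 0.2·M/P_y.
At P_x=2.2, P_y=8.8, M=40: y* = 0.2·40/8.8 = 0.9091.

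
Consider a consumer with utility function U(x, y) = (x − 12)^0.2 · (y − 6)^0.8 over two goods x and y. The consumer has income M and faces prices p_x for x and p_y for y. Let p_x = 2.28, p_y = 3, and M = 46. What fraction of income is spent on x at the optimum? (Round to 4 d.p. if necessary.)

Substituting into the budget: x* = 12 + 0.2·(M − 12·p_x − 6·p_y)/p_x, and y* = 6 + 0.8·(…)/p_y.
Discretionary income = 46 − 12·2.28 − 6·3 = 0.64; x* = 12 + 0.2·0.64/2.28 = 12.0561; y* = 6 + 0.8·0.64/3 = 6.1707.
Expenditure on x: 2.28·12.0561 = 27.488; share = 0.5976.

share on x = 0.5976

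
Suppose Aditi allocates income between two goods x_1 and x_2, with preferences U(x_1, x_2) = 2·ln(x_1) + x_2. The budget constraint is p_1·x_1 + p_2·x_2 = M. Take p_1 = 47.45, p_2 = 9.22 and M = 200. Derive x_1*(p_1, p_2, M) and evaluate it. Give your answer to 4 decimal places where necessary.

MU_x_1 = 2/x_1, MU_x_2 = 1. Tangency: 2/x_1 = p_1/p_2.
So x_1*(p_1,p_2) = 2·p_2/p_1, independent of income; and x_2* = (M − 2·p_2)/p_2.
At the given prices: x_1* = 2·9.22/47.45 = 0.3886.

x_1* = 0.3886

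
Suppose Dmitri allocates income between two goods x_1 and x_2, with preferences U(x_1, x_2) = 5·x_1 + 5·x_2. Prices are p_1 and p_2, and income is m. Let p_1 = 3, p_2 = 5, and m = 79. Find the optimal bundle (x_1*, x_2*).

x_1* = 26.3333, x_2* = 0

x_1 gives more utility per dollar, so spend all income on x_1: x_1* = m/p_1, x_2* = 0.
Numerically: x_1* = 26.3333, x_2* = 0.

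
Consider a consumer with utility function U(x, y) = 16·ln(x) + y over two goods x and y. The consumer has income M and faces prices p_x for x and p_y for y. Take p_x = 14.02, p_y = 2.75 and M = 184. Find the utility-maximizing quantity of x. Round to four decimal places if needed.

Set MRS = p_x/p_y: (16/x)/1 = p_x/p_y.
So x*(p_x,p_y) = 16·p_y/p_x, independent of income; and y* = (M − 16·p_y)/p_y.
At the given prices: x* = 16·2.75/14.02 = 3.1384.

x* = 3.1384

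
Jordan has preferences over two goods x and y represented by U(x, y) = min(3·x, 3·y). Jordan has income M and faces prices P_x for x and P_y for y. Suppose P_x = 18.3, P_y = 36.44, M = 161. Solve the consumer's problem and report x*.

With perfect complements, no substitution: consume in ratio x:y = 3:3.
Budget: P_x·x + P_y·x = M, so (3·P_x + 3·P_y)·x = 3·M.
Demand: x*(P_x,P_y,M) = 3·M/(3·P_x + 3·P_y), y* = 3·M/(3·P_x + 3·P_y).
Here 3·18.3 + 3·36.44 = 164.22, giving x* = 2.9412.

x* = 2.9412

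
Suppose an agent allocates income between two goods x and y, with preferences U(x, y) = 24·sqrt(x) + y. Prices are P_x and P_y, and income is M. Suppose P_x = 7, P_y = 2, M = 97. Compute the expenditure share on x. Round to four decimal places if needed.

share on x = 0.8483

MU_x = 12/√x, MU_y = 1. Tangency: 12/√x = P_x/P_y.
Solve: √x = 12·P_y/P_x, so x*(P_x,P_y) = (12·P_y/P_x)², and y* = (M − P_x·x*)/P_y.
Plugging in: x* = (12·2/7)² = 11.7551, y* = 7.3571.
Expenditure on x: 7·11.7551 = 82.2857; share = 0.8483.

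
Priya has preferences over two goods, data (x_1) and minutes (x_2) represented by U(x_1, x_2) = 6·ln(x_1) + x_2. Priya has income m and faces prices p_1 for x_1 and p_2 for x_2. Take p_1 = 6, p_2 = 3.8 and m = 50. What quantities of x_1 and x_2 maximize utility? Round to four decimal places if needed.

x_1* = 3.8, x_2* = 7.1579

MU_x_1 = 6/x_1, MU_x_2 = 1. Tangency: 6/x_1 = p_1/p_2.
So x_1*(p_1,p_2) = 6·p_2/p_1, independent of income; and x_2* = (m − 6·p_2)/p_2.
At the given prices: x_1* = 6·3.8/6 = 3.8, and x_2* = 7.1579.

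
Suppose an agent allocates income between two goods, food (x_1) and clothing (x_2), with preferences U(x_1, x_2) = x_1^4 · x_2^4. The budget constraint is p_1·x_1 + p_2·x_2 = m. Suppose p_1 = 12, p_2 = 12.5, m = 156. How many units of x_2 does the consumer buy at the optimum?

Tangency: MRS = x_2/x_1 = p_1/p_2.
So 4·p_2·x_2 = 4·p_1·x_1; combined with the budget, a share 0.5 of income goes to x_1.
Demand: x_1*(p_1,p_2,m) = 0.5·m/p_1 and x_2* = 0.5·m/p_2.
At p_1=12, p_2=12.5, m=156: x_2* = 0.5·156/12.5 = 6.24.

x_2* = 6.24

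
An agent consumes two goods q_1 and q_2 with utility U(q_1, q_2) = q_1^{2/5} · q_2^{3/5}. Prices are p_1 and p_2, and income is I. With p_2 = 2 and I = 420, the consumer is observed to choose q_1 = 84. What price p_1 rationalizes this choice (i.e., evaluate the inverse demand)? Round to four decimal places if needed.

p_1 = 2

Tangency: MRS = (2/3)·q_2/q_1 = p_1/p_2.
So 0.4·p_2·q_2 = 0.6·p_1·q_1; combined with the budget, a share 0.4 of income goes to q_1.
Demand: q_1*(p_1,p_2,I) = 0.4·I/p_1 and q_2* = 0.6·I/p_2.
Set q_1* = 84 in the demand function and solve for p_1: p_1 = 2.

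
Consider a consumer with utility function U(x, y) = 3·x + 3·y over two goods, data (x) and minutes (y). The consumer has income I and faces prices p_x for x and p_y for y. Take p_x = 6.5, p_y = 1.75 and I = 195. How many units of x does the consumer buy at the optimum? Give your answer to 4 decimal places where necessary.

Perfect substitutes: compare marginal utility per dollar. 3/p_x vs 3/p_y → 0.4615 vs 1.7143.
y gives more utility per dollar, so spend all income on y: y* = I/p_y, x* = 0.
Numerically: x* = 0, y* = 111.4286.

x* = 0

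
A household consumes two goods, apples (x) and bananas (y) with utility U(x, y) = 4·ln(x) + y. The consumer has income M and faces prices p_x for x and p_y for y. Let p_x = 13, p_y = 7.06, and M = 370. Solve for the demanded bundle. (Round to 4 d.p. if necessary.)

x* = 2.1723, y* = 48.4079

MU_x = 4/x, MU_y = 1. Tangency: 4/x = p_x/p_y.
So x*(p_x,p_y) = 4·p_y/p_x, independent of income; and y* = (M − 4·p_y)/p_y.
At the given prices: x* = 4·7.06/13 = 2.1723, and y* = 48.4079.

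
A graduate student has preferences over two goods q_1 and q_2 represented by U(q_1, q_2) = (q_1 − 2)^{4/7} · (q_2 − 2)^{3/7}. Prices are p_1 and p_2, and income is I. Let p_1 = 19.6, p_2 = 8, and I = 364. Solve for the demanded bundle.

This is Cobb-Douglas in (q_1−2, q_2−2): tangency gives 4/7·p_2·(q_2−2) = 3/7·p_1·(q_1−2).
Substituting into the budget: q_1* = 2 + 4/7·(I − 2·p_1 − 2·p_2)/p_1, and q_2* = 2 + 3/7·(…)/p_2.
Discretionary income = 364 − 2·19.6 − 2·8 = 308.8; q_1* = 2 + 4/7·308.8/19.6 = 11.0029; q_2* = 2 + 3/7·308.8/8 = 18.5429.

q_1* = 11.0029, q_2* = 18.5429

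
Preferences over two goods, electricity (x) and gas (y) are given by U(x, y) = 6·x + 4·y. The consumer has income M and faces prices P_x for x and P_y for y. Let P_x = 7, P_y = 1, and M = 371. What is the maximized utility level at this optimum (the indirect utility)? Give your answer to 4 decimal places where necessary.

Perfect substitutes: compare marginal utility per dollar. 6/P_x vs 4/P_y → 0.8571 vs 4.
y gives more utility per dollar, so spend all income on y: y* = M/P_y, x* = 0.
Numerically: x* = 0, y* = 371.
Utility at the optimum: U(0, 371) = 1484.

V = 1484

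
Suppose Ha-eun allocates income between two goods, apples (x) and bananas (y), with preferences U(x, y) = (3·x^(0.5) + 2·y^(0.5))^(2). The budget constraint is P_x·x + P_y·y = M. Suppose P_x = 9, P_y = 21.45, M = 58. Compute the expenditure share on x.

MU_x ∝ 3·x^(-0.5), MU_y ∝ 2·y^(-0.5), so MRS = (3/2)·(y/x)^(0.5) = P_x/P_y.
Hence y/x = ((2/3)·P_x/P_y)^(1/(0.5)), i.e. raised to the 2 power.
With the ratio pinned down, the budget gives x* = M/(P_x + P_y·(y/x)) and y* = (y/x)·x*.
Numerically y/x = 0.078243, so x* = 58/(9 + 21.45·0.078243) = 5.4316 and y* = 0.078243·5.4316 = 0.425.
Expenditure on x: 9·5.4316 = 48.8841; share = 0.8428.

share on x = 0.8428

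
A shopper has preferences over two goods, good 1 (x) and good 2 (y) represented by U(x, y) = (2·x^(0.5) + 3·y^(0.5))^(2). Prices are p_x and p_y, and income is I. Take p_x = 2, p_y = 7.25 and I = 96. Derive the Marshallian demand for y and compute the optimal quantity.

y* = 5.0712

MRS = MU_x/MU_y = (2/3)·(y/x)^(0.5). Set equal to p_x/p_y.
Solve for the ratio: y/x = [(3/2)·p_x/p_y]^(2).
Substitute y = (y/x)·x into the budget: x* = I/(p_x + p_y·(y/x)).
Numerically y/x = 0.171225, so x* = 96/(2 + 7.25·0.171225) = 29.617 and y* = 0.171225·29.617 = 5.0712.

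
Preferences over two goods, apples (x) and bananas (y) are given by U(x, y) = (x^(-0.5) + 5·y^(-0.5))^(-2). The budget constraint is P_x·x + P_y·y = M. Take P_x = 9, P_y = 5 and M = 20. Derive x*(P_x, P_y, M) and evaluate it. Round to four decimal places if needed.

MRS = MU_x/MU_y = (1/5)·(y/x)^(1.5). Set equal to P_x/P_y.
Hence y/x = (5·P_x/P_y)^(1/(1.5)), i.e. raised to the 2/3 power.
Substitute y = (y/x)·x into the budget: x* = M/(P_x + P_y·(y/x)).
Numerically y/x = 4.326749, so x* = 20/(9 + 5·4.326749) = 0.6529.

x* = 0.6529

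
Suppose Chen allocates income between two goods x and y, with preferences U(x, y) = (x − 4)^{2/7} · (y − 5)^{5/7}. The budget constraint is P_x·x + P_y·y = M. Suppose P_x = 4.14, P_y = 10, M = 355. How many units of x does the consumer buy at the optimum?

x* = 23.9061

MRS = (2/5)·(y−5)/(x−4). Tangency with P_x/P_y gives y−5 = (5/2)·(P_x/P_y)·(x−4).
After buying the subsistence bundle (4, 5), a share 2/7 of the remaining income goes to x: x* = 4 + 2/7·(M − 4P_x − 5P_y)/P_x.
Discretionary income = 355 − 4·4.14 − 5·10 = 288.44; x* = 4 + 2/7·288.44/4.14 = 23.9061.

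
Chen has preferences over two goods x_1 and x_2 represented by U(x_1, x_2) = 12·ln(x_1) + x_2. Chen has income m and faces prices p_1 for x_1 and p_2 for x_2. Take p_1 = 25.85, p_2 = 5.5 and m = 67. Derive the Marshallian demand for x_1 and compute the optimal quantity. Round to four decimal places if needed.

x_1* = 2.5532

MU_x_1 = 12/x_1, MU_x_2 = 1. Tangency: 12/x_1 = p_1/p_2.
So x_1*(p_1,p_2) = 12·p_2/p_1, independent of income; and x_2* = (m − 12·p_2)/p_2.
At the given prices: x_1* = 12·5.5/25.85 = 2.5532.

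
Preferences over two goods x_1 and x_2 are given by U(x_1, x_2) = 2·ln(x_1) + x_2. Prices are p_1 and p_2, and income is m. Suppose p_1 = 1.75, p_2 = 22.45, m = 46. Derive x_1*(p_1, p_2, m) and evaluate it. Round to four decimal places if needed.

x_1* = 25.6571

Set MRS = p_1/p_2: (2/x_1)/1 = p_1/p_2.
So x_1*(p_1,p_2) = 2·p_2/p_1, independent of income; and x_2* = (m − 2·p_2)/p_2.
At the given prices: x_1* = 2·22.45/1.75 = 25.6571.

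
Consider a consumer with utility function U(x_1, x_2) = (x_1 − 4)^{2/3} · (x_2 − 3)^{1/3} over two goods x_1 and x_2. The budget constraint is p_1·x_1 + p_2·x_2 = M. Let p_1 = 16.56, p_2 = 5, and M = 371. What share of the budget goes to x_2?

MRS = 2·(x_2−3)/(x_1−4). Tangency with p_1/p_2 gives x_2−3 = (1/2)·(p_1/p_2)·(x_1−4).
After buying the subsistence bundle (4, 3), a share 2/3 of the remaining income goes to x_1: x_1* = 4 + 2/3·(M − 4p_1 − 3p_2)/p_1.
Discretionary income = 371 − 4·16.56 − 3·5 = 289.76; x_1* = 4 + 2/3·289.76/16.56 = 15.6651; x_2* = 3 + 1/3·289.76/5 = 22.3173.
Expenditure on x_2: 5·22.3173 = 111.5867; share = 0.3008.

share on x_2 = 0.3008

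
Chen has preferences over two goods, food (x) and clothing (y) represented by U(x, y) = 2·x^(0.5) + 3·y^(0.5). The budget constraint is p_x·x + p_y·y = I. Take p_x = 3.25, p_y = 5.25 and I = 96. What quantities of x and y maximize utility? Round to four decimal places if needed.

x* = 12.3444, y* = 10.6439

Numerically y/x = 0.862245, so x* = 96/(3.25 + 5.25·0.862245) = 12.3444 and y* = 0.862245·12.3444 = 10.6439.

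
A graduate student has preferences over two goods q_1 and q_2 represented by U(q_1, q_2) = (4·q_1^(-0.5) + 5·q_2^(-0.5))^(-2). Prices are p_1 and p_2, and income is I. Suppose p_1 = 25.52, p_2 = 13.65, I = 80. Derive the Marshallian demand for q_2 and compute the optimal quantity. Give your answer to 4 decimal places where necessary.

q_2* = 2.8428

MU_q_1 ∝ 4·q_1^(-1.5), MU_q_2 ∝ 5·q_2^(-1.5), so MRS = (4/5)·(q_2/q_1)^(1.5) = p_1/p_2.
Solve for the ratio: q_2/q_1 = [(5/4)·p_1/p_2]^(2/3).
With the ratio pinned down, the budget gives q_1* = I/(p_1 + p_2·(q_2/q_1)) and q_2* = (q_2/q_1)·q_1*.
Numerically q_2/q_1 = 1.761051, so q_1* = 80/(25.52 + 13.65·1.761051) = 1.6143 and q_2* = 1.761051·1.6143 = 2.8428.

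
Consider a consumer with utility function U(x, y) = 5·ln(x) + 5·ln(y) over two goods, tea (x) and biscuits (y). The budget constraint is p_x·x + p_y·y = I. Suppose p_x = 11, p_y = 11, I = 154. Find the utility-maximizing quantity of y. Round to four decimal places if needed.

y* = 7

Tangency: MRS = y/x = p_x/p_y.
So 5·p_y·y = 5·p_x·x; combined with the budget, a share 0.5 of income goes to x.
Demand: x*(p_x,p_y,I) = 0.5·I/p_x and y* = 0.5·I/p_y.
At p_x=11, p_y=11, I=154: y* = 0.5·154/11 = 7.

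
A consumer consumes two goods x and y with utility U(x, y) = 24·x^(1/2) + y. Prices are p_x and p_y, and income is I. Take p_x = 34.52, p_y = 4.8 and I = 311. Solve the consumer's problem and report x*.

x* = 2.7842

Utility is quasi-linear in y; the FOC for x is 12/√x = p_x/p_y.
Thus x* = (12·p_y/p_x)² — independent of I — with the rest of income spent on y.
Plugging in: x* = (12·4.8/34.52)² = 2.7842.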